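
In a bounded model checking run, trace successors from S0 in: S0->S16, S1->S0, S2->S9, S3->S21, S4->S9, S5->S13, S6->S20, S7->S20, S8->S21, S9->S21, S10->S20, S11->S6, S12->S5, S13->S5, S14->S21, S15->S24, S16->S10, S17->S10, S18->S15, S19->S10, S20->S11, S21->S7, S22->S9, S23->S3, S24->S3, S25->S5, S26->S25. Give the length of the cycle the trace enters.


Trace from S0 until a state repeats:
  S0 -> S16 -> S10 -> S20 -> S11 -> S6 -> S20
S20 first seen at step 3, revisited at step 6.
Cycle length = 6 - 3 = 3

3


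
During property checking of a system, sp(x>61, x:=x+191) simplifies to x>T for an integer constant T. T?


Formula: sp(P, x:=E) = exists old_x. (x = E[old_x/x]) AND P[old_x/x] (old_x is the value of x before the assignment; eliminate old_x by solving x = E[old_x/x] for old_x)
Step 1: Precondition P: x>61, i.e. old_x > 61
Step 2: Assignment gives x = old_x + 191, so old_x = x - 191
Step 3: Substitute into P: x - 191 > 61
Step 4: Simplify: x > 61+191 = 252

252


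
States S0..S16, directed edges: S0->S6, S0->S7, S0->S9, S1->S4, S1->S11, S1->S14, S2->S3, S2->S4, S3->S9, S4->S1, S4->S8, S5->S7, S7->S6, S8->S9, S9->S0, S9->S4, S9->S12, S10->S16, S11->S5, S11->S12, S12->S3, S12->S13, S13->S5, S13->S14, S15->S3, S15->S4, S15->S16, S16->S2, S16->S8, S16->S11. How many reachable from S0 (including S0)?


BFS from S0:
  layer 0: {S0}
  layer 1: {S6, S7, S9}
  layer 2: {S4, S12}
  layer 3: {S1, S3, S8, S13}
  layer 4: {S5, S11, S14}
Reachable set: {S0, S1, S3, S4, S5, S6, S7, S8, S9, S11, S12, S13, S14}
Count = 13

13


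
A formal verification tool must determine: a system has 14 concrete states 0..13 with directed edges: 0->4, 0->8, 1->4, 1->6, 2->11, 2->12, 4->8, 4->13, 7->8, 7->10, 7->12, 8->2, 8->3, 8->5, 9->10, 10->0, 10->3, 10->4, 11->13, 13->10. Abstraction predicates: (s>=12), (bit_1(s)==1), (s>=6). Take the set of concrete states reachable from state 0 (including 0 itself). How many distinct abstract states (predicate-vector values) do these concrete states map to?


BFS from 0:
Concrete reachable: {0, 2, 3, 4, 5, 8, 10, 11, 12, 13}
Abstract via predicates (s>=12), (bit_1(s)==1), (s>=6):
  (0,0,0) <- {0, 4, 5}
  (0,0,1) <- {8}
  (0,1,0) <- {2, 3}
  (0,1,1) <- {10, 11}
  (1,0,1) <- {12, 13}
Distinct abstract states = 5

5


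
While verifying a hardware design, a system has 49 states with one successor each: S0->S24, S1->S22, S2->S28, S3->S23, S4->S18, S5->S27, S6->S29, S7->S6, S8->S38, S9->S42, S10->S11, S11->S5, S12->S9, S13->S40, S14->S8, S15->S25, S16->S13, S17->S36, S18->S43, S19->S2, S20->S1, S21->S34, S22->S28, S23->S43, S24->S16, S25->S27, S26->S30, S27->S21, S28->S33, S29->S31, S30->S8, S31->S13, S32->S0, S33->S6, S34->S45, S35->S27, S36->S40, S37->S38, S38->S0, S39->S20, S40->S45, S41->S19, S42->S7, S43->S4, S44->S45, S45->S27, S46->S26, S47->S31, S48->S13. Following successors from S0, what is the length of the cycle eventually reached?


Trace from S0 until a state repeats:
  S0 -> S24 -> S16 -> S13 -> S40 -> S45 -> S27 -> S21 -> S34 -> S45
S45 first seen at step 5, revisited at step 9.
Cycle length = 9 - 5 = 4

4


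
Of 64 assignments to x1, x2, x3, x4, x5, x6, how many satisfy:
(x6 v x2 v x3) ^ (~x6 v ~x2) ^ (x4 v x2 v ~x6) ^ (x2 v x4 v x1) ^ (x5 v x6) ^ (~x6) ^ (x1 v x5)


CNF with 7 clauses over 6 vars (64 assignments).
An assignment satisfies CNF iff every clause has >=1 true literal.
Check each row (bits = x1,x2,x3,x4,x5,x6; clause T/F shown):
  row 0 [000000]: clauses=FTTFFTF -> 0
  row 1 [000001]: clauses=TTFFTFF -> 0
  row 2 [000010]: clauses=FTTFTTT -> 0
  row 3 [000011]: clauses=TTFFTFT -> 0
  row 4 [000100]: clauses=FTTTFTF -> 0
  (every remaining row is evaluated the same way; all 64 results are listed next)
Full result column, 8 rows per line (x1,x2,x3 fixed per line; x4,x5,x6 runs 000..111 left to right):
  rows 0-7 [x1,x2,x3=000]: 00000000  (ones: 0)
  rows 8-15 [x1,x2,x3=001]: 00000010  (ones: 1)
  rows 16-23 [x1,x2,x3=010]: 00100010  (ones: 2)
  rows 24-31 [x1,x2,x3=011]: 00100010  (ones: 2)
  rows 32-39 [x1,x2,x3=100]: 00000000  (ones: 0)
  rows 40-47 [x1,x2,x3=101]: 00100010  (ones: 2)
  rows 48-55 [x1,x2,x3=110]: 00100010  (ones: 2)
  rows 56-63 [x1,x2,x3=111]: 00100010  (ones: 2)
Satisfying assignments = 0+1+2+2+0+2+2+2 = 11

11


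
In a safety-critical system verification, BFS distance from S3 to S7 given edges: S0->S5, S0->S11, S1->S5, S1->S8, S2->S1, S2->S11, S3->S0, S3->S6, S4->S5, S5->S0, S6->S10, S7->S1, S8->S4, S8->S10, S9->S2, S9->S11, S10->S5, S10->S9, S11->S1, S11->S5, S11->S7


BFS layer-by-layer from S3:
  dist 0: {S3}
  dist 1: {S0, S6}
  dist 2: {S5, S10, S11}
  dist 3: {S1, S7, S9}
  -> S7 reached at distance 3
Shortest path length = 3

3


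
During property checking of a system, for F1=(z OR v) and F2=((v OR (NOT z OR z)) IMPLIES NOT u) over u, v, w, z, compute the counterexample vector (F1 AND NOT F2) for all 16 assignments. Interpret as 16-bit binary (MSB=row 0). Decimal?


F1 = (z OR v)
F2 = ((v OR (NOT z OR z)) IMPLIES NOT u)
Counterexample to F1=>F2 is where F1=1 and F2=0.
Evaluate each row (bits = u,v,w,z, MSB first):
  row 0 [0000]: F1=0 F2=1 -> F1&~F2 -> 0
  row 1 [0001]: F1=1 F2=1 -> F1&~F2 -> 0
  row 2 [0010]: F1=0 F2=1 -> F1&~F2 -> 0
  row 3 [0011]: F1=1 F2=1 -> F1&~F2 -> 0
  row 4 [0100]: F1=1 F2=1 -> F1&~F2 -> 0
  row 5 [0101]: F1=1 F2=1 -> F1&~F2 -> 0
  row 6 [0110]: F1=1 F2=1 -> F1&~F2 -> 0
  row 7 [0111]: F1=1 F2=1 -> F1&~F2 -> 0
  row 8 [1000]: F1=0 F2=0 -> F1&~F2 -> 0
  row 9 [1001]: F1=1 F2=0 -> F1&~F2 -> 1
  row 10 [1010]: F1=0 F2=0 -> F1&~F2 -> 0
  row 11 [1011]: F1=1 F2=0 -> F1&~F2 -> 1
  row 12 [1100]: F1=1 F2=0 -> F1&~F2 -> 1
  row 13 [1101]: F1=1 F2=0 -> F1&~F2 -> 1
  row 14 [1110]: F1=1 F2=0 -> F1&~F2 -> 1
  row 15 [1111]: F1=1 F2=0 -> F1&~F2 -> 1
Full result column, 4 rows per line (u,v fixed per line; w,z runs 00..11 left to right):
  rows 0-3 [u,v=00]: 0000  = hex 0
  rows 4-7 [u,v=01]: 0000  = hex 0
  rows 8-11 [u,v=10]: 0101  = hex 5
  rows 12-15 [u,v=11]: 1111  = hex F
Counterexample vector (row 0 .. row 15) = 0000000001011111
Output column grouped in 4s = 0000 0000 0101 1111 = 0x005F
Convert to decimal digit by digit (value = value*16 + digit):
  0 -> 0
  0*16 + 0 = 0
  0*16 + 5 = 5
  5*16 + 15 (F) = 95
Decimal = 95

95


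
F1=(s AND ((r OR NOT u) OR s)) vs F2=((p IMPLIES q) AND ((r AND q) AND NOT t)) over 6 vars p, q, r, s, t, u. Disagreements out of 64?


F1 = (s AND ((r OR NOT u) OR s))
F2 = ((p IMPLIES q) AND ((r AND q) AND NOT t))
Evaluate both on each of 64 rows (bits = p,q,r,s,t,u):
  row 0 [000000]: F1=0 F2=0 -> 0
  row 1 [000001]: F1=0 F2=0 -> 0
  row 2 [000010]: F1=0 F2=0 -> 0
  row 3 [000011]: F1=0 F2=0 -> 0
  row 4 [000100]: F1=1 F2=0 (differ) -> 1
  (every remaining row is evaluated the same way; all 64 results are listed next)
Full result column, 8 rows per line (p,q,r fixed per line; s,t,u runs 000..111 left to right):
  rows 0-7 [p,q,r=000]: 00001111  (ones: 4)
  rows 8-15 [p,q,r=001]: 00001111  (ones: 4)
  rows 16-23 [p,q,r=010]: 00001111  (ones: 4)
  rows 24-31 [p,q,r=011]: 11000011  (ones: 4)
  rows 32-39 [p,q,r=100]: 00001111  (ones: 4)
  rows 40-47 [p,q,r=101]: 00001111  (ones: 4)
  rows 48-55 [p,q,r=110]: 00001111  (ones: 4)
  rows 56-63 [p,q,r=111]: 11000011  (ones: 4)
Disagreements = 4+4+4+4+4+4+4+4 = 32

32


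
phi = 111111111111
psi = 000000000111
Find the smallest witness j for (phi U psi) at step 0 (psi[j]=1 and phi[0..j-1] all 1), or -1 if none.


(phi U psi) at 0: need smallest j with psi[j]=1 and phi[i]=1 for all i in [0,j).
Scan from step 0:
  step 0: phi=1, psi=0 -> continue
  step 1: phi=1, psi=0 -> continue
  step 2: phi=1, psi=0 -> continue
  step 3: phi=1, psi=0 -> continue
  step 9: psi=1 and phi held for [0,9) -> witness found
Witness step = 9

9


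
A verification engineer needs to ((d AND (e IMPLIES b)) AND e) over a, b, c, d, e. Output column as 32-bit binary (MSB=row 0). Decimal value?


Formula: ((d AND (e IMPLIES b)) AND e) over a, b, c, d, e (32 rows)
Evaluate each row (bits = a,b,c,d,e, MSB first):
  row 0 [00000]: ((0 AND (0 IMPLIES 0)) AND 0) -> 0
  row 1 [00001]: ((0 AND (1 IMPLIES 0)) AND 1) -> 0
  row 2 [00010]: ((1 AND (0 IMPLIES 0)) AND 0) -> 0
  row 3 [00011]: ((1 AND (1 IMPLIES 0)) AND 1) -> 0
  row 4 [00100]: ((0 AND (0 IMPLIES 0)) AND 0) -> 0
  row 5 [00101]: ((0 AND (1 IMPLIES 0)) AND 1) -> 0
  row 6 [00110]: ((1 AND (0 IMPLIES 0)) AND 0) -> 0
  row 7 [00111]: ((1 AND (1 IMPLIES 0)) AND 1) -> 0
  row 8 [01000]: ((0 AND (0 IMPLIES 1)) AND 0) -> 0
  row 9 [01001]: ((0 AND (1 IMPLIES 1)) AND 1) -> 0
  row 10 [01010]: ((1 AND (0 IMPLIES 1)) AND 0) -> 0
  row 11 [01011]: ((1 AND (1 IMPLIES 1)) AND 1) -> 1
  row 12 [01100]: ((0 AND (0 IMPLIES 1)) AND 0) -> 0
  row 13 [01101]: ((0 AND (1 IMPLIES 1)) AND 1) -> 0
  row 14 [01110]: ((1 AND (0 IMPLIES 1)) AND 0) -> 0
  row 15 [01111]: ((1 AND (1 IMPLIES 1)) AND 1) -> 1
  row 16 [10000]: ((0 AND (0 IMPLIES 0)) AND 0) -> 0
  row 17 [10001]: ((0 AND (1 IMPLIES 0)) AND 1) -> 0
  row 18 [10010]: ((1 AND (0 IMPLIES 0)) AND 0) -> 0
  row 19 [10011]: ((1 AND (1 IMPLIES 0)) AND 1) -> 0
  row 20 [10100]: ((0 AND (0 IMPLIES 0)) AND 0) -> 0
  row 21 [10101]: ((0 AND (1 IMPLIES 0)) AND 1) -> 0
  row 22 [10110]: ((1 AND (0 IMPLIES 0)) AND 0) -> 0
  row 23 [10111]: ((1 AND (1 IMPLIES 0)) AND 1) -> 0
  row 24 [11000]: ((0 AND (0 IMPLIES 1)) AND 0) -> 0
  row 25 [11001]: ((0 AND (1 IMPLIES 1)) AND 1) -> 0
  row 26 [11010]: ((1 AND (0 IMPLIES 1)) AND 0) -> 0
  row 27 [11011]: ((1 AND (1 IMPLIES 1)) AND 1) -> 1
  row 28 [11100]: ((0 AND (0 IMPLIES 1)) AND 0) -> 0
  row 29 [11101]: ((0 AND (1 IMPLIES 1)) AND 1) -> 0
  row 30 [11110]: ((1 AND (0 IMPLIES 1)) AND 0) -> 0
  row 31 [11111]: ((1 AND (1 IMPLIES 1)) AND 1) -> 1
Full result column, 4 rows per line (a,b,c fixed per line; d,e runs 00..11 left to right):
  rows 0-3 [a,b,c=000]: 0000  = hex 0
  rows 4-7 [a,b,c=001]: 0000  = hex 0
  rows 8-11 [a,b,c=010]: 0001  = hex 1
  rows 12-15 [a,b,c=011]: 0001  = hex 1
  rows 16-19 [a,b,c=100]: 0000  = hex 0
  rows 20-23 [a,b,c=101]: 0000  = hex 0
  rows 24-27 [a,b,c=110]: 0001  = hex 1
  rows 28-31 [a,b,c=111]: 0001  = hex 1
Output column (row 0 .. row 31) = 00000000000100010000000000010001
Output column grouped in 4s = 0000 0000 0001 0001 0000 0000 0001 0001 = 0x00110011
Convert to decimal digit by digit (value = value*16 + digit):
  0 -> 0
  0*16 + 0 = 0
  0*16 + 1 = 1
  1*16 + 1 = 17
  17*16 + 0 = 272
  272*16 + 0 = 4352
  4352*16 + 1 = 69633
  69633*16 + 1 = 1114129
Decimal = 1114129

1114129


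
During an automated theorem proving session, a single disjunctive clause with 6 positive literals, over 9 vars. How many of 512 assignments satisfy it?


Step 1: Total=2^9=512
Step 2: Unsat when all 6 false: 2^3=8
Step 3: Sat=512-8=504

504


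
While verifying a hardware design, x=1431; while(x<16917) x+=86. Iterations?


Step 1: x goes from 1431 toward 16917 by 86; the body runs while x<16917, so iterations = ceil((bound-start)/step)
Step 2: Distance=15486
Step 3: ceil(15486/86)=181

181


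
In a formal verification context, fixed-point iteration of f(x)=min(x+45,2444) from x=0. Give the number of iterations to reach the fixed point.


Step 1: x=0, cap=2444, increment=45
Step 2: x grows by 45 each step until capped at 2444; fixed point is x=2444
Step 3: iterations = ceil(2444/45) = 55

55


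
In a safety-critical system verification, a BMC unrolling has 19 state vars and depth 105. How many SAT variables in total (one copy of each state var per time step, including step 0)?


BMC unrolls to depth k, creating one copy of each state var for steps 0..k.
Step count = 105 + 1 = 106 (steps 0 through 105)
Vars per step = 19
Total = 19 * 106 = 2014

2014


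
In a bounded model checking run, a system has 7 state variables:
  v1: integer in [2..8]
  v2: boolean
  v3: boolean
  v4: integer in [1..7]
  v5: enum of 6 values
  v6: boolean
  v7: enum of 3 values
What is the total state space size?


State space = product of domain sizes of all variables.
Domain sizes:
  v1 (integer in [2..8]): 7
  v2 (boolean): 2
  v3 (boolean): 2
  v4 (integer in [1..7]): 7
  v5 (enum of 6 values): 6
  v6 (boolean): 2
  v7 (enum of 3 values): 3
Product = 7 * 2 * 2 * 7 * 6 * 2 * 3 = 7056

7056


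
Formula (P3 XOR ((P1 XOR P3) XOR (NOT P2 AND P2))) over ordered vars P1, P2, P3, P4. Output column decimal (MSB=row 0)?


Formula: (P3 XOR ((P1 XOR P3) XOR (NOT P2 AND P2))) over P1, P2, P3, P4 (16 rows)
Evaluate each row (bits = P1,P2,P3,P4, MSB first):
  row 0 [0000]: (0 XOR ((0 XOR 0) XOR (NOT 0 AND 0))) -> 0
  row 1 [0001]: (0 XOR ((0 XOR 0) XOR (NOT 0 AND 0))) -> 0
  row 2 [0010]: (1 XOR ((0 XOR 1) XOR (NOT 0 AND 0))) -> 0
  row 3 [0011]: (1 XOR ((0 XOR 1) XOR (NOT 0 AND 0))) -> 0
  row 4 [0100]: (0 XOR ((0 XOR 0) XOR (NOT 1 AND 1))) -> 0
  row 5 [0101]: (0 XOR ((0 XOR 0) XOR (NOT 1 AND 1))) -> 0
  row 6 [0110]: (1 XOR ((0 XOR 1) XOR (NOT 1 AND 1))) -> 0
  row 7 [0111]: (1 XOR ((0 XOR 1) XOR (NOT 1 AND 1))) -> 0
  row 8 [1000]: (0 XOR ((1 XOR 0) XOR (NOT 0 AND 0))) -> 1
  row 9 [1001]: (0 XOR ((1 XOR 0) XOR (NOT 0 AND 0))) -> 1
  row 10 [1010]: (1 XOR ((1 XOR 1) XOR (NOT 0 AND 0))) -> 1
  row 11 [1011]: (1 XOR ((1 XOR 1) XOR (NOT 0 AND 0))) -> 1
  row 12 [1100]: (0 XOR ((1 XOR 0) XOR (NOT 1 AND 1))) -> 1
  row 13 [1101]: (0 XOR ((1 XOR 0) XOR (NOT 1 AND 1))) -> 1
  row 14 [1110]: (1 XOR ((1 XOR 1) XOR (NOT 1 AND 1))) -> 1
  row 15 [1111]: (1 XOR ((1 XOR 1) XOR (NOT 1 AND 1))) -> 1
Full result column, 4 rows per line (P1,P2 fixed per line; P3,P4 runs 00..11 left to right):
  rows 0-3 [P1,P2=00]: 0000  = hex 0
  rows 4-7 [P1,P2=01]: 0000  = hex 0
  rows 8-11 [P1,P2=10]: 1111  = hex F
  rows 12-15 [P1,P2=11]: 1111  = hex F
Output column (row 0 .. row 15) = 0000000011111111
Output column grouped in 4s = 0000 0000 1111 1111 = 0x00FF
Convert to decimal digit by digit (value = value*16 + digit):
  0 -> 0
  0*16 + 0 = 0
  0*16 + 15 (F) = 15
  15*16 + 15 (F) = 255
Decimal = 255

255


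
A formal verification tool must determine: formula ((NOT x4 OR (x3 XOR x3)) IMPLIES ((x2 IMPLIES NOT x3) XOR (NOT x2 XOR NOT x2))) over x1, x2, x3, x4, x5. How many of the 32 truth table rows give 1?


Formula: ((NOT x4 OR (x3 XOR x3)) IMPLIES ((x2 IMPLIES NOT x3) XOR (NOT x2 XOR NOT x2))) over 5 vars (32 rows)
Evaluate each row (x1, x2, x3, x4, x5 as bits, MSB first):
  row 0 [00000]: ((NOT 0 OR (0 XOR 0)) IMPLIES ((0 IMPLIES NOT 0) XOR (NOT 0 XOR NOT 0))) -> 1
  row 1 [00001]: ((NOT 0 OR (0 XOR 0)) IMPLIES ((0 IMPLIES NOT 0) XOR (NOT 0 XOR NOT 0))) -> 1
  row 2 [00010]: ((NOT 1 OR (0 XOR 0)) IMPLIES ((0 IMPLIES NOT 0) XOR (NOT 0 XOR NOT 0))) -> 1
  row 3 [00011]: ((NOT 1 OR (0 XOR 0)) IMPLIES ((0 IMPLIES NOT 0) XOR (NOT 0 XOR NOT 0))) -> 1
  row 4 [00100]: ((NOT 0 OR (1 XOR 1)) IMPLIES ((0 IMPLIES NOT 1) XOR (NOT 0 XOR NOT 0))) -> 1
  row 5 [00101]: ((NOT 0 OR (1 XOR 1)) IMPLIES ((0 IMPLIES NOT 1) XOR (NOT 0 XOR NOT 0))) -> 1
  row 6 [00110]: ((NOT 1 OR (1 XOR 1)) IMPLIES ((0 IMPLIES NOT 1) XOR (NOT 0 XOR NOT 0))) -> 1
  row 7 [00111]: ((NOT 1 OR (1 XOR 1)) IMPLIES ((0 IMPLIES NOT 1) XOR (NOT 0 XOR NOT 0))) -> 1
  row 8 [01000]: ((NOT 0 OR (0 XOR 0)) IMPLIES ((1 IMPLIES NOT 0) XOR (NOT 1 XOR NOT 1))) -> 1
  row 9 [01001]: ((NOT 0 OR (0 XOR 0)) IMPLIES ((1 IMPLIES NOT 0) XOR (NOT 1 XOR NOT 1))) -> 1
  row 10 [01010]: ((NOT 1 OR (0 XOR 0)) IMPLIES ((1 IMPLIES NOT 0) XOR (NOT 1 XOR NOT 1))) -> 1
  row 11 [01011]: ((NOT 1 OR (0 XOR 0)) IMPLIES ((1 IMPLIES NOT 0) XOR (NOT 1 XOR NOT 1))) -> 1
  row 12 [01100]: ((NOT 0 OR (1 XOR 1)) IMPLIES ((1 IMPLIES NOT 1) XOR (NOT 1 XOR NOT 1))) -> 0
  row 13 [01101]: ((NOT 0 OR (1 XOR 1)) IMPLIES ((1 IMPLIES NOT 1) XOR (NOT 1 XOR NOT 1))) -> 0
  row 14 [01110]: ((NOT 1 OR (1 XOR 1)) IMPLIES ((1 IMPLIES NOT 1) XOR (NOT 1 XOR NOT 1))) -> 1
  row 15 [01111]: ((NOT 1 OR (1 XOR 1)) IMPLIES ((1 IMPLIES NOT 1) XOR (NOT 1 XOR NOT 1))) -> 1
  row 16 [10000]: ((NOT 0 OR (0 XOR 0)) IMPLIES ((0 IMPLIES NOT 0) XOR (NOT 0 XOR NOT 0))) -> 1
  row 17 [10001]: ((NOT 0 OR (0 XOR 0)) IMPLIES ((0 IMPLIES NOT 0) XOR (NOT 0 XOR NOT 0))) -> 1
  row 18 [10010]: ((NOT 1 OR (0 XOR 0)) IMPLIES ((0 IMPLIES NOT 0) XOR (NOT 0 XOR NOT 0))) -> 1
  row 19 [10011]: ((NOT 1 OR (0 XOR 0)) IMPLIES ((0 IMPLIES NOT 0) XOR (NOT 0 XOR NOT 0))) -> 1
  row 20 [10100]: ((NOT 0 OR (1 XOR 1)) IMPLIES ((0 IMPLIES NOT 1) XOR (NOT 0 XOR NOT 0))) -> 1
  row 21 [10101]: ((NOT 0 OR (1 XOR 1)) IMPLIES ((0 IMPLIES NOT 1) XOR (NOT 0 XOR NOT 0))) -> 1
  row 22 [10110]: ((NOT 1 OR (1 XOR 1)) IMPLIES ((0 IMPLIES NOT 1) XOR (NOT 0 XOR NOT 0))) -> 1
  row 23 [10111]: ((NOT 1 OR (1 XOR 1)) IMPLIES ((0 IMPLIES NOT 1) XOR (NOT 0 XOR NOT 0))) -> 1
  row 24 [11000]: ((NOT 0 OR (0 XOR 0)) IMPLIES ((1 IMPLIES NOT 0) XOR (NOT 1 XOR NOT 1))) -> 1
  row 25 [11001]: ((NOT 0 OR (0 XOR 0)) IMPLIES ((1 IMPLIES NOT 0) XOR (NOT 1 XOR NOT 1))) -> 1
  row 26 [11010]: ((NOT 1 OR (0 XOR 0)) IMPLIES ((1 IMPLIES NOT 0) XOR (NOT 1 XOR NOT 1))) -> 1
  row 27 [11011]: ((NOT 1 OR (0 XOR 0)) IMPLIES ((1 IMPLIES NOT 0) XOR (NOT 1 XOR NOT 1))) -> 1
  row 28 [11100]: ((NOT 0 OR (1 XOR 1)) IMPLIES ((1 IMPLIES NOT 1) XOR (NOT 1 XOR NOT 1))) -> 0
  row 29 [11101]: ((NOT 0 OR (1 XOR 1)) IMPLIES ((1 IMPLIES NOT 1) XOR (NOT 1 XOR NOT 1))) -> 0
  row 30 [11110]: ((NOT 1 OR (1 XOR 1)) IMPLIES ((1 IMPLIES NOT 1) XOR (NOT 1 XOR NOT 1))) -> 1
  row 31 [11111]: ((NOT 1 OR (1 XOR 1)) IMPLIES ((1 IMPLIES NOT 1) XOR (NOT 1 XOR NOT 1))) -> 1
Full result column, 8 rows per line (x1,x2 fixed per line; x3,x4,x5 runs 000..111 left to right):
  rows 0-7 [x1,x2=00]: 11111111  (ones: 8)
  rows 8-15 [x1,x2=01]: 11110011  (ones: 6)
  rows 16-23 [x1,x2=10]: 11111111  (ones: 8)
  rows 24-31 [x1,x2=11]: 11110011  (ones: 6)
Count of 1-rows = 8+6+8+6 = 28

28


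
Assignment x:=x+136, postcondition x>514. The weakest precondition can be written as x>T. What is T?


Formula: wp(x:=E, P) = P[E/x] (substitute E for x in postcondition)
Step 1: Postcondition: x>514
Step 2: Substitute x+136 for x: x+136>514
Step 3: Solve for x: x > 514-136 = 378

378


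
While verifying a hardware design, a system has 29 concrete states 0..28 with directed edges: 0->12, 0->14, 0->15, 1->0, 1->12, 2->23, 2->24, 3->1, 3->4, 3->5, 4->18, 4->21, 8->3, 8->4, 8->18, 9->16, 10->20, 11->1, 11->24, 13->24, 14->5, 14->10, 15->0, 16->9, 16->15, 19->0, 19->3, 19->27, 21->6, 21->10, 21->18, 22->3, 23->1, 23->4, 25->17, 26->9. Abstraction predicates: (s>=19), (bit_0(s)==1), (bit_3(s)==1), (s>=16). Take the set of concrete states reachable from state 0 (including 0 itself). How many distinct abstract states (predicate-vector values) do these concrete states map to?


BFS from 0:
Concrete reachable: {0, 5, 10, 12, 14, 15, 20}
Abstract via predicates (s>=19), (bit_0(s)==1), (bit_3(s)==1), (s>=16):
  (0,0,0,0) <- {0}
  (0,0,1,0) <- {10, 12, 14}
  (0,1,0,0) <- {5}
  (0,1,1,0) <- {15}
  (1,0,0,1) <- {20}
Distinct abstract states = 5

5


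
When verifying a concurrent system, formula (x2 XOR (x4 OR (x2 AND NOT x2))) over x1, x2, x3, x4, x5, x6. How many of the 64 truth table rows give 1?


Formula: (x2 XOR (x4 OR (x2 AND NOT x2))) over 6 vars (64 rows)
Evaluate each row (x1, x2, x3, x4, x5, x6 as bits, MSB first):
  row 0 [000000]: (0 XOR (0 OR (0 AND NOT 0))) -> 0
  row 1 [000001]: (0 XOR (0 OR (0 AND NOT 0))) -> 0
  row 2 [000010]: (0 XOR (0 OR (0 AND NOT 0))) -> 0
  row 3 [000011]: (0 XOR (0 OR (0 AND NOT 0))) -> 0
  row 4 [000100]: (0 XOR (1 OR (0 AND NOT 0))) -> 1
  (every remaining row is evaluated the same way; all 64 results are listed next)
Full result column, 8 rows per line (x1,x2,x3 fixed per line; x4,x5,x6 runs 000..111 left to right):
  rows 0-7 [x1,x2,x3=000]: 00001111  (ones: 4)
  rows 8-15 [x1,x2,x3=001]: 00001111  (ones: 4)
  rows 16-23 [x1,x2,x3=010]: 11110000  (ones: 4)
  rows 24-31 [x1,x2,x3=011]: 11110000  (ones: 4)
  rows 32-39 [x1,x2,x3=100]: 00001111  (ones: 4)
  rows 40-47 [x1,x2,x3=101]: 00001111  (ones: 4)
  rows 48-55 [x1,x2,x3=110]: 11110000  (ones: 4)
  rows 56-63 [x1,x2,x3=111]: 11110000  (ones: 4)
Count of 1-rows = 4+4+4+4+4+4+4+4 = 32

32


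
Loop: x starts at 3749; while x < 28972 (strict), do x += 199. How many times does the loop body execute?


Step 1: x goes from 3749 toward 28972 by 199; the body runs while x<28972, so iterations = ceil((bound-start)/step)
Step 2: Distance=25223
Step 3: ceil(25223/199)=127

127


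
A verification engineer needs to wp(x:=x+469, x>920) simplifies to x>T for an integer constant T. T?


Formula: wp(x:=E, P) = P[E/x] (substitute E for x in postcondition)
Step 1: Postcondition: x>920
Step 2: Substitute x+469 for x: x+469>920
Step 3: Solve for x: x > 920-469 = 451

451


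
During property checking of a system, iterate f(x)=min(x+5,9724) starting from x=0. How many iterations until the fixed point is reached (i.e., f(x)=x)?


Step 1: x=0, cap=9724, increment=5
Step 2: x grows by 5 each step until capped at 9724; fixed point is x=9724
Step 3: iterations = ceil(9724/5) = 1945

1945


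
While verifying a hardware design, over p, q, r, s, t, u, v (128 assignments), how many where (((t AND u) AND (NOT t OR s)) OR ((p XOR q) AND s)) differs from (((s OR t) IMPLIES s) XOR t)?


F1 = (((t AND u) AND (NOT t OR s)) OR ((p XOR q) AND s))
F2 = (((s OR t) IMPLIES s) XOR t)
Evaluate both on each of 128 rows (bits = p,q,r,s,t,u,v):
  row 0 [0000000]: F1=0 F2=1 (differ) -> 1
  row 1 [0000001]: F1=0 F2=1 (differ) -> 1
  row 2 [0000010]: F1=0 F2=1 (differ) -> 1
  row 3 [0000011]: F1=0 F2=1 (differ) -> 1
  row 4 [0000100]: F1=0 F2=1 (differ) -> 1
  (every remaining row is evaluated the same way; all 128 results are listed next)
Full result column, 8 rows per line (p,q,r,s fixed per line; t,u,v runs 000..111 left to right):
  rows 0-7 [p,q,r,s=0000]: 11111111  (ones: 8)
  rows 8-15 [p,q,r,s=0001]: 11110011  (ones: 6)
  rows 16-23 [p,q,r,s=0010]: 11111111  (ones: 8)
  rows 24-31 [p,q,r,s=0011]: 11110011  (ones: 6)
  rows 32-39 [p,q,r,s=0100]: 11111111  (ones: 8)
  rows 40-47 [p,q,r,s=0101]: 00001111  (ones: 4)
  rows 48-55 [p,q,r,s=0110]: 11111111  (ones: 8)
  rows 56-63 [p,q,r,s=0111]: 00001111  (ones: 4)
  rows 64-71 [p,q,r,s=1000]: 11111111  (ones: 8)
  rows 72-79 [p,q,r,s=1001]: 00001111  (ones: 4)
  rows 80-87 [p,q,r,s=1010]: 11111111  (ones: 8)
  rows 88-95 [p,q,r,s=1011]: 00001111  (ones: 4)
  rows 96-103 [p,q,r,s=1100]: 11111111  (ones: 8)
  rows 104-111 [p,q,r,s=1101]: 11110011  (ones: 6)
  rows 112-119 [p,q,r,s=1110]: 11111111  (ones: 8)
  rows 120-127 [p,q,r,s=1111]: 11110011  (ones: 6)
Disagreements = 8+6+8+6+8+4+8+4+8+4+8+4+8+6+8+6 = 104

104


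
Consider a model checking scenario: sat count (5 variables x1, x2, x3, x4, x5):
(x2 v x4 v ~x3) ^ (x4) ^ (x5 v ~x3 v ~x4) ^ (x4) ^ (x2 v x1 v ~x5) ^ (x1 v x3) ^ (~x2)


CNF with 7 clauses over 5 vars (32 assignments).
An assignment satisfies CNF iff every clause has >=1 true literal.
Check each row (bits = x1,x2,x3,x4,x5; clause T/F shown):
  row 0 [00000]: clauses=TFTFTFT -> 0
  row 1 [00001]: clauses=TFTFFFT -> 0
  row 2 [00010]: clauses=TTTTTFT -> 0
  row 3 [00011]: clauses=TTTTFFT -> 0
  row 4 [00100]: clauses=FFTFTTT -> 0
  row 5 [00101]: clauses=FFTFFTT -> 0
  row 6 [00110]: clauses=TTFTTTT -> 0
  row 7 [00111]: clauses=TTTTFTT -> 0
  row 8 [01000]: clauses=TFTFTFF -> 0
  row 9 [01001]: clauses=TFTFTFF -> 0
  row 10 [01010]: clauses=TTTTTFF -> 0
  row 11 [01011]: clauses=TTTTTFF -> 0
  row 12 [01100]: clauses=TFTFTTF -> 0
  row 13 [01101]: clauses=TFTFTTF -> 0
  row 14 [01110]: clauses=TTFTTTF -> 0
  row 15 [01111]: clauses=TTTTTTF -> 0
  row 16 [10000]: clauses=TFTFTTT -> 0
  row 17 [10001]: clauses=TFTFTTT -> 0
  row 18 [10010]: clauses=TTTTTTT -> 1
  row 19 [10011]: clauses=TTTTTTT -> 1
  row 20 [10100]: clauses=FFTFTTT -> 0
  row 21 [10101]: clauses=FFTFTTT -> 0
  row 22 [10110]: clauses=TTFTTTT -> 0
  row 23 [10111]: clauses=TTTTTTT -> 1
  row 24 [11000]: clauses=TFTFTTF -> 0
  row 25 [11001]: clauses=TFTFTTF -> 0
  row 26 [11010]: clauses=TTTTTTF -> 0
  row 27 [11011]: clauses=TTTTTTF -> 0
  row 28 [11100]: clauses=TFTFTTF -> 0
  row 29 [11101]: clauses=TFTFTTF -> 0
  row 30 [11110]: clauses=TTFTTTF -> 0
  row 31 [11111]: clauses=TTTTTTF -> 0
Full result column, 8 rows per line (x1,x2 fixed per line; x3,x4,x5 runs 000..111 left to right):
  rows 0-7 [x1,x2=00]: 00000000  (ones: 0)
  rows 8-15 [x1,x2=01]: 00000000  (ones: 0)
  rows 16-23 [x1,x2=10]: 00110001  (ones: 3)
  rows 24-31 [x1,x2=11]: 00000000  (ones: 0)
Satisfying assignments = 0+0+3+0 = 3

3


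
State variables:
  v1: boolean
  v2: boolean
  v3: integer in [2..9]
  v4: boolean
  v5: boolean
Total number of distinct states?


State space = product of domain sizes of all variables.
Domain sizes:
  v1 (boolean): 2
  v2 (boolean): 2
  v3 (integer in [2..9]): 8
  v4 (boolean): 2
  v5 (boolean): 2
Product = 2 * 2 * 8 * 2 * 2 = 128

128


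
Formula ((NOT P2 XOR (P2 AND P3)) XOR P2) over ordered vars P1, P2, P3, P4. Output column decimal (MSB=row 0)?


Formula: ((NOT P2 XOR (P2 AND P3)) XOR P2) over P1, P2, P3, P4 (16 rows)
Evaluate each row (bits = P1,P2,P3,P4, MSB first):
  row 0 [0000]: ((NOT 0 XOR (0 AND 0)) XOR 0) -> 1
  row 1 [0001]: ((NOT 0 XOR (0 AND 0)) XOR 0) -> 1
  row 2 [0010]: ((NOT 0 XOR (0 AND 1)) XOR 0) -> 1
  row 3 [0011]: ((NOT 0 XOR (0 AND 1)) XOR 0) -> 1
  row 4 [0100]: ((NOT 1 XOR (1 AND 0)) XOR 1) -> 1
  row 5 [0101]: ((NOT 1 XOR (1 AND 0)) XOR 1) -> 1
  row 6 [0110]: ((NOT 1 XOR (1 AND 1)) XOR 1) -> 0
  row 7 [0111]: ((NOT 1 XOR (1 AND 1)) XOR 1) -> 0
  row 8 [1000]: ((NOT 0 XOR (0 AND 0)) XOR 0) -> 1
  row 9 [1001]: ((NOT 0 XOR (0 AND 0)) XOR 0) -> 1
  row 10 [1010]: ((NOT 0 XOR (0 AND 1)) XOR 0) -> 1
  row 11 [1011]: ((NOT 0 XOR (0 AND 1)) XOR 0) -> 1
  row 12 [1100]: ((NOT 1 XOR (1 AND 0)) XOR 1) -> 1
  row 13 [1101]: ((NOT 1 XOR (1 AND 0)) XOR 1) -> 1
  row 14 [1110]: ((NOT 1 XOR (1 AND 1)) XOR 1) -> 0
  row 15 [1111]: ((NOT 1 XOR (1 AND 1)) XOR 1) -> 0
Full result column, 4 rows per line (P1,P2 fixed per line; P3,P4 runs 00..11 left to right):
  rows 0-3 [P1,P2=00]: 1111  = hex F
  rows 4-7 [P1,P2=01]: 1100  = hex C
  rows 8-11 [P1,P2=10]: 1111  = hex F
  rows 12-15 [P1,P2=11]: 1100  = hex C
Output column (row 0 .. row 15) = 1111110011111100
Output column grouped in 4s = 1111 1100 1111 1100 = 0xFCFC
Convert to decimal digit by digit (value = value*16 + digit):
  F -> 15
  15*16 + 12 (C) = 252
  252*16 + 15 (F) = 4047
  4047*16 + 12 (C) = 64764
Decimal = 64764

64764


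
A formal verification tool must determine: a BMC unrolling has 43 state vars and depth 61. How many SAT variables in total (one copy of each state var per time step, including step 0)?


BMC unrolls to depth k, creating one copy of each state var for steps 0..k.
Step count = 61 + 1 = 62 (steps 0 through 61)
Vars per step = 43
Total = 43 * 62 = 2666

2666


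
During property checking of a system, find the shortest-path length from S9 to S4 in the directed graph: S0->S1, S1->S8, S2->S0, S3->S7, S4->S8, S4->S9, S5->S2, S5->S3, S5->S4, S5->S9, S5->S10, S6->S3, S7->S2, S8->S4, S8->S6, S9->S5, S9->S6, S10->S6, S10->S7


BFS layer-by-layer from S9:
  dist 0: {S9}
  dist 1: {S5, S6}
  dist 2: {S2, S3, S4, S10}
  -> S4 reached at distance 2
Shortest path length = 2

2


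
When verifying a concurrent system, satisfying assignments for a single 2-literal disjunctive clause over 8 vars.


Step 1: Total=2^8=256
Step 2: Unsat when all 2 false: 2^6=64
Step 3: Sat=256-64=192

192


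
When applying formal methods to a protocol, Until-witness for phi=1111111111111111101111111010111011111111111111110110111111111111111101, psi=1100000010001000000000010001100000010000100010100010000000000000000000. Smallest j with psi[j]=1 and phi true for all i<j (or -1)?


(phi U psi) at 0: need smallest j with psi[j]=1 and phi[i]=1 for all i in [0,j).
Scan from step 0:
  step 0: psi=1 and phi held for [0,0) -> witness found
Witness step = 0

0


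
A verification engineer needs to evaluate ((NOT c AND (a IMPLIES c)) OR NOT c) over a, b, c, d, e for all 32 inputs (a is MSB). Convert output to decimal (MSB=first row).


Formula: ((NOT c AND (a IMPLIES c)) OR NOT c) over a, b, c, d, e (32 rows)
Evaluate each row (bits = a,b,c,d,e, MSB first):
  row 0 [00000]: ((NOT 0 AND (0 IMPLIES 0)) OR NOT 0) -> 1
  row 1 [00001]: ((NOT 0 AND (0 IMPLIES 0)) OR NOT 0) -> 1
  row 2 [00010]: ((NOT 0 AND (0 IMPLIES 0)) OR NOT 0) -> 1
  row 3 [00011]: ((NOT 0 AND (0 IMPLIES 0)) OR NOT 0) -> 1
  row 4 [00100]: ((NOT 1 AND (0 IMPLIES 1)) OR NOT 1) -> 0
  row 5 [00101]: ((NOT 1 AND (0 IMPLIES 1)) OR NOT 1) -> 0
  row 6 [00110]: ((NOT 1 AND (0 IMPLIES 1)) OR NOT 1) -> 0
  row 7 [00111]: ((NOT 1 AND (0 IMPLIES 1)) OR NOT 1) -> 0
  row 8 [01000]: ((NOT 0 AND (0 IMPLIES 0)) OR NOT 0) -> 1
  row 9 [01001]: ((NOT 0 AND (0 IMPLIES 0)) OR NOT 0) -> 1
  row 10 [01010]: ((NOT 0 AND (0 IMPLIES 0)) OR NOT 0) -> 1
  row 11 [01011]: ((NOT 0 AND (0 IMPLIES 0)) OR NOT 0) -> 1
  row 12 [01100]: ((NOT 1 AND (0 IMPLIES 1)) OR NOT 1) -> 0
  row 13 [01101]: ((NOT 1 AND (0 IMPLIES 1)) OR NOT 1) -> 0
  row 14 [01110]: ((NOT 1 AND (0 IMPLIES 1)) OR NOT 1) -> 0
  row 15 [01111]: ((NOT 1 AND (0 IMPLIES 1)) OR NOT 1) -> 0
  row 16 [10000]: ((NOT 0 AND (1 IMPLIES 0)) OR NOT 0) -> 1
  row 17 [10001]: ((NOT 0 AND (1 IMPLIES 0)) OR NOT 0) -> 1
  row 18 [10010]: ((NOT 0 AND (1 IMPLIES 0)) OR NOT 0) -> 1
  row 19 [10011]: ((NOT 0 AND (1 IMPLIES 0)) OR NOT 0) -> 1
  row 20 [10100]: ((NOT 1 AND (1 IMPLIES 1)) OR NOT 1) -> 0
  row 21 [10101]: ((NOT 1 AND (1 IMPLIES 1)) OR NOT 1) -> 0
  row 22 [10110]: ((NOT 1 AND (1 IMPLIES 1)) OR NOT 1) -> 0
  row 23 [10111]: ((NOT 1 AND (1 IMPLIES 1)) OR NOT 1) -> 0
  row 24 [11000]: ((NOT 0 AND (1 IMPLIES 0)) OR NOT 0) -> 1
  row 25 [11001]: ((NOT 0 AND (1 IMPLIES 0)) OR NOT 0) -> 1
  row 26 [11010]: ((NOT 0 AND (1 IMPLIES 0)) OR NOT 0) -> 1
  row 27 [11011]: ((NOT 0 AND (1 IMPLIES 0)) OR NOT 0) -> 1
  row 28 [11100]: ((NOT 1 AND (1 IMPLIES 1)) OR NOT 1) -> 0
  row 29 [11101]: ((NOT 1 AND (1 IMPLIES 1)) OR NOT 1) -> 0
  row 30 [11110]: ((NOT 1 AND (1 IMPLIES 1)) OR NOT 1) -> 0
  row 31 [11111]: ((NOT 1 AND (1 IMPLIES 1)) OR NOT 1) -> 0
Full result column, 4 rows per line (a,b,c fixed per line; d,e runs 00..11 left to right):
  rows 0-3 [a,b,c=000]: 1111  = hex F
  rows 4-7 [a,b,c=001]: 0000  = hex 0
  rows 8-11 [a,b,c=010]: 1111  = hex F
  rows 12-15 [a,b,c=011]: 0000  = hex 0
  rows 16-19 [a,b,c=100]: 1111  = hex F
  rows 20-23 [a,b,c=101]: 0000  = hex 0
  rows 24-27 [a,b,c=110]: 1111  = hex F
  rows 28-31 [a,b,c=111]: 0000  = hex 0
Output column (row 0 .. row 31) = 11110000111100001111000011110000
Output column grouped in 4s = 1111 0000 1111 0000 1111 0000 1111 0000 = 0xF0F0F0F0
Convert to decimal digit by digit (value = value*16 + digit):
  F -> 15
  15*16 + 0 = 240
  240*16 + 15 (F) = 3855
  3855*16 + 0 = 61680
  61680*16 + 15 (F) = 986895
  986895*16 + 0 = 15790320
  15790320*16 + 15 (F) = 252645135
  252645135*16 + 0 = 4042322160
Decimal = 4042322160

4042322160


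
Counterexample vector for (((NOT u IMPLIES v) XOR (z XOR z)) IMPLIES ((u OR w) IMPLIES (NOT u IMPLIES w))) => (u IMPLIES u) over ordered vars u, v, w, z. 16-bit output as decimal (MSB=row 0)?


F1 = (((NOT u IMPLIES v) XOR (z XOR z)) IMPLIES ((u OR w) IMPLIES (NOT u IMPLIES w)))
F2 = (u IMPLIES u)
Counterexample to F1=>F2 is where F1=1 and F2=0.
Evaluate each row (bits = u,v,w,z, MSB first):
  row 0 [0000]: F1=1 F2=1 -> F1&~F2 -> 0
  row 1 [0001]: F1=1 F2=1 -> F1&~F2 -> 0
  row 2 [0010]: F1=1 F2=1 -> F1&~F2 -> 0
  row 3 [0011]: F1=1 F2=1 -> F1&~F2 -> 0
  row 4 [0100]: F1=1 F2=1 -> F1&~F2 -> 0
  row 5 [0101]: F1=1 F2=1 -> F1&~F2 -> 0
  row 6 [0110]: F1=1 F2=1 -> F1&~F2 -> 0
  row 7 [0111]: F1=1 F2=1 -> F1&~F2 -> 0
  row 8 [1000]: F1=1 F2=1 -> F1&~F2 -> 0
  row 9 [1001]: F1=1 F2=1 -> F1&~F2 -> 0
  row 10 [1010]: F1=1 F2=1 -> F1&~F2 -> 0
  row 11 [1011]: F1=1 F2=1 -> F1&~F2 -> 0
  row 12 [1100]: F1=1 F2=1 -> F1&~F2 -> 0
  row 13 [1101]: F1=1 F2=1 -> F1&~F2 -> 0
  row 14 [1110]: F1=1 F2=1 -> F1&~F2 -> 0
  row 15 [1111]: F1=1 F2=1 -> F1&~F2 -> 0
Full result column, 4 rows per line (u,v fixed per line; w,z runs 00..11 left to right):
  rows 0-3 [u,v=00]: 0000  = hex 0
  rows 4-7 [u,v=01]: 0000  = hex 0
  rows 8-11 [u,v=10]: 0000  = hex 0
  rows 12-15 [u,v=11]: 0000  = hex 0
Counterexample vector (row 0 .. row 15) = 0000000000000000
Output column grouped in 4s = 0000 0000 0000 0000 = 0x0000
Convert to decimal digit by digit (value = value*16 + digit):
  0 -> 0
  0*16 + 0 = 0
  0*16 + 0 = 0
  0*16 + 0 = 0
Decimal = 0

0


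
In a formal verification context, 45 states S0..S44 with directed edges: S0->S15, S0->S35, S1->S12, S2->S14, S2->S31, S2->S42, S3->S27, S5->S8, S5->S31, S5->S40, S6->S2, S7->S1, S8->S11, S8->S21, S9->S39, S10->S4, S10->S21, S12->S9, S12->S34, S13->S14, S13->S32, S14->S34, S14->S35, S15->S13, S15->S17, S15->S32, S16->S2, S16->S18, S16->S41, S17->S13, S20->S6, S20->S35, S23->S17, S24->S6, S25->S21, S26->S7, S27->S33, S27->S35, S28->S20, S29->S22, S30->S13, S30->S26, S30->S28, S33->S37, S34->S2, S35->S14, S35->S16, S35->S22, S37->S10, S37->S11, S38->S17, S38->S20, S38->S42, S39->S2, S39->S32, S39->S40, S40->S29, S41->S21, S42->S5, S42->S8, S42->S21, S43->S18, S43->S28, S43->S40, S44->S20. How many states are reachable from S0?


BFS from S0:
  layer 0: {S0}
  layer 1: {S15, S35}
  layer 2: {S13, S14, S16, S17, S22, S32}
  layer 3: {S2, S18, S34, S41}
  layer 4: {S21, S31, S42}
  layer 5: {S5, S8}
  layer 6: {S11, S40}
  layer 7: {S29}
Reachable set: {S0, S2, S5, S8, S11, S13, S14, S15, S16, S17, S18, S21, S22, S29, S31, S32, S34, S35, S40, S41, S42}
Count = 21

21


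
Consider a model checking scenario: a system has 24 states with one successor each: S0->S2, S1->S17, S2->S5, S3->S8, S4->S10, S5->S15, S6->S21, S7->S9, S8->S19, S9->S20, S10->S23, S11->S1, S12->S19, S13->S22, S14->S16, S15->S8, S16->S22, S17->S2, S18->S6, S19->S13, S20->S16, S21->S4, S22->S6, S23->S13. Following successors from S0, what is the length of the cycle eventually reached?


Trace from S0 until a state repeats:
  S0 -> S2 -> S5 -> S15 -> S8 -> S19 -> S13 -> S22 -> S6 -> S21 -> S4 -> S10 -> S23 -> S13
S13 first seen at step 6, revisited at step 13.
Cycle length = 13 - 6 = 7

7


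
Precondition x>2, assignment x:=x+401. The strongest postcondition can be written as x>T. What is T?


Formula: sp(P, x:=E) = exists old_x. (x = E[old_x/x]) AND P[old_x/x] (old_x is the value of x before the assignment; eliminate old_x by solving x = E[old_x/x] for old_x)
Step 1: Precondition P: x>2, i.e. old_x > 2
Step 2: Assignment gives x = old_x + 401, so old_x = x - 401
Step 3: Substitute into P: x - 401 > 2
Step 4: Simplify: x > 2+401 = 403

403


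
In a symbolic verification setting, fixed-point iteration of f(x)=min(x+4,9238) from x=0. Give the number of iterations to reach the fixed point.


Step 1: x=0, cap=9238, increment=4
Step 2: x grows by 4 each step until capped at 9238; fixed point is x=9238
Step 3: iterations = ceil(9238/4) = 2310

2310


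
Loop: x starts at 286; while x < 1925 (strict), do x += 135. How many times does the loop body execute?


Step 1: x goes from 286 toward 1925 by 135; the body runs while x<1925, so iterations = ceil((bound-start)/step)
Step 2: Distance=1639
Step 3: ceil(1639/135)=13

13


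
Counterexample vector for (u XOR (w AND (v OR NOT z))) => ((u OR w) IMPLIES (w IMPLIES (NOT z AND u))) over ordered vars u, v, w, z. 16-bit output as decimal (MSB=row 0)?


F1 = (u XOR (w AND (v OR NOT z)))
F2 = ((u OR w) IMPLIES (w IMPLIES (NOT z AND u)))
Counterexample to F1=>F2 is where F1=1 and F2=0.
Evaluate each row (bits = u,v,w,z, MSB first):
  row 0 [0000]: F1=0 F2=1 -> F1&~F2 -> 0
  row 1 [0001]: F1=0 F2=1 -> F1&~F2 -> 0
  row 2 [0010]: F1=1 F2=0 -> F1&~F2 -> 1
  row 3 [0011]: F1=0 F2=0 -> F1&~F2 -> 0
  row 4 [0100]: F1=0 F2=1 -> F1&~F2 -> 0
  row 5 [0101]: F1=0 F2=1 -> F1&~F2 -> 0
  row 6 [0110]: F1=1 F2=0 -> F1&~F2 -> 1
  row 7 [0111]: F1=1 F2=0 -> F1&~F2 -> 1
  row 8 [1000]: F1=1 F2=1 -> F1&~F2 -> 0
  row 9 [1001]: F1=1 F2=1 -> F1&~F2 -> 0
  row 10 [1010]: F1=0 F2=1 -> F1&~F2 -> 0
  row 11 [1011]: F1=1 F2=0 -> F1&~F2 -> 1
  row 12 [1100]: F1=1 F2=1 -> F1&~F2 -> 0
  row 13 [1101]: F1=1 F2=1 -> F1&~F2 -> 0
  row 14 [1110]: F1=0 F2=1 -> F1&~F2 -> 0
  row 15 [1111]: F1=0 F2=0 -> F1&~F2 -> 0
Full result column, 4 rows per line (u,v fixed per line; w,z runs 00..11 left to right):
  rows 0-3 [u,v=00]: 0010  = hex 2
  rows 4-7 [u,v=01]: 0011  = hex 3
  rows 8-11 [u,v=10]: 0001  = hex 1
  rows 12-15 [u,v=11]: 0000  = hex 0
Counterexample vector (row 0 .. row 15) = 0010001100010000
Output column grouped in 4s = 0010 0011 0001 0000 = 0x2310
Convert to decimal digit by digit (value = value*16 + digit):
  2 -> 2
  2*16 + 3 = 35
  35*16 + 1 = 561
  561*16 + 0 = 8976
Decimal = 8976

8976


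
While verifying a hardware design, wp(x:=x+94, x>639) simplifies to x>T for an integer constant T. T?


Formula: wp(x:=E, P) = P[E/x] (substitute E for x in postcondition)
Step 1: Postcondition: x>639
Step 2: Substitute x+94 for x: x+94>639
Step 3: Solve for x: x > 639-94 = 545

545


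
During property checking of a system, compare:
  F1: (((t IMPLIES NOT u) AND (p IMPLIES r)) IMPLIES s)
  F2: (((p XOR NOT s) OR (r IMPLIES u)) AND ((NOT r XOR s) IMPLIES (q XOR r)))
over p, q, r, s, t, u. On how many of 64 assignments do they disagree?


F1 = (((t IMPLIES NOT u) AND (p IMPLIES r)) IMPLIES s)
F2 = (((p XOR NOT s) OR (r IMPLIES u)) AND ((NOT r XOR s) IMPLIES (q XOR r)))
Evaluate both on each of 64 rows (bits = p,q,r,s,t,u):
  row 0 [000000]: F1=0 F2=0 -> 0
  row 1 [000001]: F1=0 F2=0 -> 0
  row 2 [000010]: F1=0 F2=0 -> 0
  row 3 [000011]: F1=1 F2=0 (differ) -> 1
  row 4 [000100]: F1=1 F2=1 -> 0
  (every remaining row is evaluated the same way; all 64 results are listed next)
Full result column, 8 rows per line (p,q,r fixed per line; s,t,u runs 000..111 left to right):
  rows 0-7 [p,q,r=000]: 00010000  (ones: 1)
  rows 8-15 [p,q,r=001]: 11101010  (ones: 5)
  rows 16-23 [p,q,r=010]: 11100000  (ones: 3)
  rows 24-31 [p,q,r=011]: 11101111  (ones: 7)
  rows 32-39 [p,q,r=100]: 11110000  (ones: 4)
  rows 40-47 [p,q,r=101]: 01000000  (ones: 1)
  rows 48-55 [p,q,r=110]: 00000000  (ones: 0)
  rows 56-63 [p,q,r=111]: 01001111  (ones: 5)
Disagreements = 1+5+3+7+4+1+0+5 = 26

26


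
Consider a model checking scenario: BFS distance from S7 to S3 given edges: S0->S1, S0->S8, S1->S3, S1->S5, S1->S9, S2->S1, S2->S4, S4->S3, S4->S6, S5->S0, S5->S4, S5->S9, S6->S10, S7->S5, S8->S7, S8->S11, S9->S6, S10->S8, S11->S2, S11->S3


BFS layer-by-layer from S7:
  dist 0: {S7}
  dist 1: {S5}
  dist 2: {S0, S4, S9}
  dist 3: {S1, S3, S6, S8}
  -> S3 reached at distance 3
Shortest path length = 3

3


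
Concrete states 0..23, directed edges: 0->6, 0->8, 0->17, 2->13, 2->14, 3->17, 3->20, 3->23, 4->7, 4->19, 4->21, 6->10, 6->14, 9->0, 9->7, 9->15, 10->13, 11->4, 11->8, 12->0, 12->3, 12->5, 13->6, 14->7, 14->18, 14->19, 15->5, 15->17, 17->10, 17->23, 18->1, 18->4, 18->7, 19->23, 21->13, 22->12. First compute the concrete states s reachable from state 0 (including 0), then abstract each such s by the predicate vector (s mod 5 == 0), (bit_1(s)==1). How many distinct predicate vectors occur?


BFS from 0:
Concrete reachable: {0, 1, 4, 6, 7, 8, 10, 13, 14, 17, 18, 19, 21, 23}
Abstract via predicates (s mod 5 == 0), (bit_1(s)==1):
  (0,0) <- {1, 4, 8, 13, 17, 21}
  (0,1) <- {6, 7, 14, 18, 19, 23}
  (1,0) <- {0}
  (1,1) <- {10}
Distinct abstract states = 4

4


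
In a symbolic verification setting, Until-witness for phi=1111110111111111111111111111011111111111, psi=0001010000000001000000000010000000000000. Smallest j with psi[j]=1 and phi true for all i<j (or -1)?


(phi U psi) at 0: need smallest j with psi[j]=1 and phi[i]=1 for all i in [0,j).
Scan from step 0:
  step 0: phi=1, psi=0 -> continue
  step 1: phi=1, psi=0 -> continue
  step 2: phi=1, psi=0 -> continue
  step 3: psi=1 and phi held for [0,3) -> witness found
Witness step = 3

3


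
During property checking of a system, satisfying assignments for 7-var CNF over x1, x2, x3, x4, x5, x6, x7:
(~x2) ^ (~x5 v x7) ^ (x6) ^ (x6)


CNF with 4 clauses over 7 vars (128 assignments).
An assignment satisfies CNF iff every clause has >=1 true literal.
Check each row (bits = x1,x2,x3,x4,x5,x6,x7; clause T/F shown):
  row 0 [0000000]: clauses=TTFF -> 0
  row 1 [0000001]: clauses=TTFF -> 0
  row 2 [0000010]: clauses=TTTT -> 1
  row 3 [0000011]: clauses=TTTT -> 1
  row 4 [0000100]: clauses=TFFF -> 0
  (every remaining row is evaluated the same way; all 128 results are listed next)
Full result column, 8 rows per line (x1,x2,x3,x4 fixed per line; x5,x6,x7 runs 000..111 left to right):
  rows 0-7 [x1,x2,x3,x4=0000]: 00110001  (ones: 3)
  rows 8-15 [x1,x2,x3,x4=0001]: 00110001  (ones: 3)
  rows 16-23 [x1,x2,x3,x4=0010]: 00110001  (ones: 3)
  rows 24-31 [x1,x2,x3,x4=0011]: 00110001  (ones: 3)
  rows 32-39 [x1,x2,x3,x4=0100]: 00000000  (ones: 0)
  rows 40-47 [x1,x2,x3,x4=0101]: 00000000  (ones: 0)
  rows 48-55 [x1,x2,x3,x4=0110]: 00000000  (ones: 0)
  rows 56-63 [x1,x2,x3,x4=0111]: 00000000  (ones: 0)
  rows 64-71 [x1,x2,x3,x4=1000]: 00110001  (ones: 3)
  rows 72-79 [x1,x2,x3,x4=1001]: 00110001  (ones: 3)
  rows 80-87 [x1,x2,x3,x4=1010]: 00110001  (ones: 3)
  rows 88-95 [x1,x2,x3,x4=1011]: 00110001  (ones: 3)
  rows 96-103 [x1,x2,x3,x4=1100]: 00000000  (ones: 0)
  rows 104-111 [x1,x2,x3,x4=1101]: 00000000  (ones: 0)
  rows 112-119 [x1,x2,x3,x4=1110]: 00000000  (ones: 0)
  rows 120-127 [x1,x2,x3,x4=1111]: 00000000  (ones: 0)
Satisfying assignments = 3+3+3+3+0+0+0+0+3+3+3+3+0+0+0+0 = 24

24
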